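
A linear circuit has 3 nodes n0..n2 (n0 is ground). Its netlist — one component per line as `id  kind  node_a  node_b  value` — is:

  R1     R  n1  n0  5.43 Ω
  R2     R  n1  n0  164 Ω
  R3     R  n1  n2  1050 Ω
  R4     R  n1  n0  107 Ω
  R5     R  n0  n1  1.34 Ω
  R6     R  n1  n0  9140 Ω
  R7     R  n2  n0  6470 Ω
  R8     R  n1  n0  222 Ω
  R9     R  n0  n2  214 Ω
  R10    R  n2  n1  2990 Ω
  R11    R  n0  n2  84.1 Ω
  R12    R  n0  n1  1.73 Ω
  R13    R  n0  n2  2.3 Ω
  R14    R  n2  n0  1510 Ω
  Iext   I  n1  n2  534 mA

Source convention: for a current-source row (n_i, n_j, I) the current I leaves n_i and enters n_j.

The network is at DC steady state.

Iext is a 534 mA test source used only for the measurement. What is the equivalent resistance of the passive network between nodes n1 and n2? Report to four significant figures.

MNA unknowns: 2 node voltages V₁..V_2
R1: Y=0.1842 on G[1,0]
R2: Y=0.006098 on G[1,0]
R3: Y=0.0009524 on G[1,2]
R4: Y=0.009346 on G[1,0]
R5: Y=0.7463 on G[0,1]
R6: Y=0.0001094 on G[1,0]
R7: Y=0.0001546 on G[2,0]
R8: Y=0.004505 on G[1,0]
R9: Y=0.004673 on G[0,2]
R10: Y=0.0003344 on G[2,1]
R11: Y=0.01189 on G[0,2]
R12: Y=0.5780 on G[0,1]
R13: Y=0.4348 on G[0,2]
R14: Y=0.0006623 on G[2,0]
Iext: z[1]−=0.534, z[2]+=0.534
solve → V1=-0.3481, V2=1.177

R_eq = 2.855 Ω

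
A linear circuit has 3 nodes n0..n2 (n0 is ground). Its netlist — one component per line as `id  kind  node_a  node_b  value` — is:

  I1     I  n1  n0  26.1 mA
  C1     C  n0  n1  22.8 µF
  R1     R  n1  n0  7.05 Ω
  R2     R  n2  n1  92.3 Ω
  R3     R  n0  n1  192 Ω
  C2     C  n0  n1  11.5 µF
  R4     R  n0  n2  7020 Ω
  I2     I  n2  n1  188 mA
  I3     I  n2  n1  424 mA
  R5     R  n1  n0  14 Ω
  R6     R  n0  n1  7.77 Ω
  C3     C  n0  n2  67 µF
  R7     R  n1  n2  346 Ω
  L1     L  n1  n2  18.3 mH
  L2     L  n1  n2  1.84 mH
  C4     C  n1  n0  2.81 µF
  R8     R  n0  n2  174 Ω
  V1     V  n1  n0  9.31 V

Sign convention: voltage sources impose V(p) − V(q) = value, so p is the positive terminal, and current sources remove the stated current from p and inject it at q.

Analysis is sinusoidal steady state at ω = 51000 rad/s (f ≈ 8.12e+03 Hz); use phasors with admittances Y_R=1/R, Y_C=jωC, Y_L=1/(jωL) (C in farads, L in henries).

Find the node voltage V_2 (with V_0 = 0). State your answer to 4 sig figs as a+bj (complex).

-0.03288+0.1420j V

Apply KCL at each of the 2 non-ground nodes and solve the resulting linear system.
Node n1: branches {I1, C1, R1, R2, R3, C2, I2, I3, R5, R6, R7, L1, L2, C4, V1} → V_1 = 9.310+0.000j
Node n2: branches {R2, R4, I2, I3, C3, R7, L1, L2, R8} → V_2 = -0.03288+0.1420j
Source currents: i(V1)=-2.773-17.51j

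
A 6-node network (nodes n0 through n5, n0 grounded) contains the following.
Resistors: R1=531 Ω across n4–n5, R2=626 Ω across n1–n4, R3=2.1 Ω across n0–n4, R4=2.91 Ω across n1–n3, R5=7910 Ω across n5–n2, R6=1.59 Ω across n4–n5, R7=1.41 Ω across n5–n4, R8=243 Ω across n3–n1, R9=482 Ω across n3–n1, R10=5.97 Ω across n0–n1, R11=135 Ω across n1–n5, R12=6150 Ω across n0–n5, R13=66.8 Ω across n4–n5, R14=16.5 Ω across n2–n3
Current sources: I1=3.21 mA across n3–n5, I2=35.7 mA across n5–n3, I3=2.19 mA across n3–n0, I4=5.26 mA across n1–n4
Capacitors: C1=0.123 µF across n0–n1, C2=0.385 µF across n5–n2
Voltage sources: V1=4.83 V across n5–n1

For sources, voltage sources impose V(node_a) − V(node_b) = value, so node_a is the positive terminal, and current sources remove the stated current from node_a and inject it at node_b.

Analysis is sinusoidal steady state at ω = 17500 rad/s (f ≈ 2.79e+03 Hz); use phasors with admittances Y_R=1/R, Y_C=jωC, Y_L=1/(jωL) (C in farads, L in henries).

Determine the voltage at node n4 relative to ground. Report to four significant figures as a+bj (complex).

Apply KCL at each of the 5 non-ground nodes and solve the resulting linear system.
Node n1: branches {R2, R4, R8, R9, R10, R11, C1, I4, V1} → V_1 = -3.277+0.01356j
Node n2: branches {R5, C2, R14} → V_2 = -3.101+0.6190j
Node n3: branches {I1, I2, R4, I3, R8, R9, R14} → V_3 = -3.178+0.1030j
Node n4: branches {R1, R2, R3, R6, R7, I4, R13} → V_4 = 1.148+0.01004j
Node n5: branches {R1, I1, I2, R5, R6, R7, R11, R12, C2, R13, V1} → V_5 = 1.553+0.01356j
Source currents: i(V1)=-0.6216-0.03605j

1.148+0.01004j V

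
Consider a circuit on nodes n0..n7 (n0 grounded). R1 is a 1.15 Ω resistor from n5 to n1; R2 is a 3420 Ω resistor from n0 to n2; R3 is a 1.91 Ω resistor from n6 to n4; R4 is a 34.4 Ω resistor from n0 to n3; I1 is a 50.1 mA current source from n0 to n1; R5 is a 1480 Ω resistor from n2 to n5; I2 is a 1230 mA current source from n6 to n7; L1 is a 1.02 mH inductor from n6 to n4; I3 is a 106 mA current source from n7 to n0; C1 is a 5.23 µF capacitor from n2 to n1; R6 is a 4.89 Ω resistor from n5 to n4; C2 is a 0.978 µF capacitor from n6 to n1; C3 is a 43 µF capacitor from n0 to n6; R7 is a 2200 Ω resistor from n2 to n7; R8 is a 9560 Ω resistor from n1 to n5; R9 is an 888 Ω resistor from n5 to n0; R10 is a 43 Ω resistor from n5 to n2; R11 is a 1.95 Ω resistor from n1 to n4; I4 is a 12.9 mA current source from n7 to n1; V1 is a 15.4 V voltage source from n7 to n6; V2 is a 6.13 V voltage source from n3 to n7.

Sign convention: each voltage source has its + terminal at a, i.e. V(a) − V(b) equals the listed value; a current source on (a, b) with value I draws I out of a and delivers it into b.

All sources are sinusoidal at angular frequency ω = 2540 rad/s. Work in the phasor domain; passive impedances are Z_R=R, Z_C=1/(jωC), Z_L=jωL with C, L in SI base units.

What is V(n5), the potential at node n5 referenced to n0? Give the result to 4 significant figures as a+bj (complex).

-1.430+5.831j V

Element admittances at ω=2540 rad/s:
  Y(R1) = 0.8696+0.000j S between n5,n1
  Y(R2) = 0.0002924+0.000j S between n0,n2
  Y(R3) = 0.5236+0.000j S between n6,n4
  Y(R4) = 0.02907+0.000j S between n0,n3
  I1: injects 0.0501 A into n1 (from n0)
  Y(R5) = 0.0006757+0.000j S between n2,n5
  I2: injects 1.23 A into n7 (from n6)
  Y(L1) = 0.000-0.3860j S between n6,n4
  I3: injects 0.106 A into n0 (from n7)
  Y(C1) = 0.000+0.01328j S between n2,n1
  Y(R6) = 0.2045+0.000j S between n5,n4
  Y(C2) = 0.000+0.002484j S between n6,n1
  Y(C3) = 0.000+0.1092j S between n0,n6
  Y(R7) = 0.0004545+0.000j S between n2,n7
  Y(R8) = 0.0001046+0.000j S between n1,n5
  Y(R9) = 0.001126+0.000j S between n5,n0
  Y(R10) = 0.02326+0.000j S between n5,n2
  Y(R11) = 0.5128+0.000j S between n1,n4
  I4: injects 0.0129 A into n1 (from n7)
  V1: constraint V(n7)−V(n6) = 15.4
  V2: constraint V(n3)−V(n7) = 6.13
Assemble and solve the 9×9 MNA system:
  V(n1)=-1.416+5.839j  V(n2)=-1.229+5.660j  V(n3)=19.91+5.794j  V(n4)=-1.520+5.849j  V(n5)=-1.430+5.831j  V(n6)=-1.617+5.794j  V(n7)=13.78+5.794j
  i(V1)=0.5254-0.1685j  i(V2)=-0.5789-0.1684j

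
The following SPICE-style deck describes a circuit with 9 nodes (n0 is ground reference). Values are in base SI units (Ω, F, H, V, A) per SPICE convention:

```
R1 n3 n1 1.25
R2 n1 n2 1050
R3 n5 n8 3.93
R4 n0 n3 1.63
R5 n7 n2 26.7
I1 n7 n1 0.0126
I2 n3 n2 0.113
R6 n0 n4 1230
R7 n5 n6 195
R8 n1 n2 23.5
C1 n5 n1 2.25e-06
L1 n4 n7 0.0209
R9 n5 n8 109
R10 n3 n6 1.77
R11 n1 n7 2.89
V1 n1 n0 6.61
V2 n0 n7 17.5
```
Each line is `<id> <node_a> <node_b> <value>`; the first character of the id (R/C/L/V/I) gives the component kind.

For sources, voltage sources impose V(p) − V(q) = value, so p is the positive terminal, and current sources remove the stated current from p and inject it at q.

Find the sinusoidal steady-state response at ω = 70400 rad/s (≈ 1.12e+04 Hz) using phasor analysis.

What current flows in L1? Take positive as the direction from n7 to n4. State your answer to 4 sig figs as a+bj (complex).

-0.005853+0.007001j A

Apply KCL at each of the 8 non-ground nodes and solve the resulting linear system.
Node n1: branches {R1, R2, I1, R8, C1, R11, V1} → V_1 = 6.610+0.000j
Node n2: branches {R2, R5, I2, R8} → V_2 = -3.148+0.000j
Node n3: branches {R1, R4, I2, R10} → V_3 = 3.672+0.0003374j
Node n4: branches {R6, L1} → V_4 = -7.199+8.611j
Node n5: branches {R3, R7, C1, R9} → V_5 = 6.607+0.09418j
Node n6: branches {R7, R10} → V_6 = 3.698+0.001181j
Node n7: branches {R5, I1, L1, R11, V2} → V_7 = -17.50+0.000j
Node n8: branches {R3, R9} → V_8 = 6.607+0.09418j
Source currents: i(V1)=-11.12-0.0002070j, i(V2)=-8.873+0.007001j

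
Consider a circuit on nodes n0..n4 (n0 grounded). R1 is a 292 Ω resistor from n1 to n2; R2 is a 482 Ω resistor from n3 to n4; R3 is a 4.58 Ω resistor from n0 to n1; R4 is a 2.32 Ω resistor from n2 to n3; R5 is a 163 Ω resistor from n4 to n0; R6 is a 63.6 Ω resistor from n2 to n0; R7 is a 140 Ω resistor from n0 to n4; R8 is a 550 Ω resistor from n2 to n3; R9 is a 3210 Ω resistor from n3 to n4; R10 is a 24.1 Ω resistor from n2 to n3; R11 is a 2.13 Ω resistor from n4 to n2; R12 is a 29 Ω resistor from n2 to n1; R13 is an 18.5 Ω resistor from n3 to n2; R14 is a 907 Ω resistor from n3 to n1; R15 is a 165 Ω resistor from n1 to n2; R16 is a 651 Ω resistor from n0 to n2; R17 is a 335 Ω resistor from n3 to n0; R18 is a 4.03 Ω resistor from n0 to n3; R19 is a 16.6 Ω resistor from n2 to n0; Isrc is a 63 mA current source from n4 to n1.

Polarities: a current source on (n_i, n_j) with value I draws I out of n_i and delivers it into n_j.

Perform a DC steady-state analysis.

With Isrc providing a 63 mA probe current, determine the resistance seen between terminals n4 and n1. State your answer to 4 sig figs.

R_eq = 8.014 Ω

MNA unknowns: 4 node voltages V₁..V_4
R1: Y=0.003425 on G[1,2]
R2: Y=0.002075 on G[3,4]
R3: Y=0.2183 on G[0,1]
R4: Y=0.4310 on G[2,3]
R5: Y=0.006135 on G[4,0]
R6: Y=0.01572 on G[2,0]
R7: Y=0.007143 on G[0,4]
R8: Y=0.001818 on G[2,3]
R9: Y=0.0003115 on G[3,4]
R10: Y=0.04149 on G[2,3]
R11: Y=0.4695 on G[4,2]
R12: Y=0.03448 on G[2,1]
R13: Y=0.05405 on G[3,2]
R14: Y=0.001103 on G[3,1]
R15: Y=0.006061 on G[1,2]
R16: Y=0.001536 on G[0,2]
R17: Y=0.002985 on G[3,0]
R18: Y=0.2481 on G[0,3]
R19: Y=0.06024 on G[2,0]
Isrc: z[4]−=0.063, z[1]+=0.063
solve → V1=0.2104, V2=-0.1696, V3=-0.1150, V4=-0.2945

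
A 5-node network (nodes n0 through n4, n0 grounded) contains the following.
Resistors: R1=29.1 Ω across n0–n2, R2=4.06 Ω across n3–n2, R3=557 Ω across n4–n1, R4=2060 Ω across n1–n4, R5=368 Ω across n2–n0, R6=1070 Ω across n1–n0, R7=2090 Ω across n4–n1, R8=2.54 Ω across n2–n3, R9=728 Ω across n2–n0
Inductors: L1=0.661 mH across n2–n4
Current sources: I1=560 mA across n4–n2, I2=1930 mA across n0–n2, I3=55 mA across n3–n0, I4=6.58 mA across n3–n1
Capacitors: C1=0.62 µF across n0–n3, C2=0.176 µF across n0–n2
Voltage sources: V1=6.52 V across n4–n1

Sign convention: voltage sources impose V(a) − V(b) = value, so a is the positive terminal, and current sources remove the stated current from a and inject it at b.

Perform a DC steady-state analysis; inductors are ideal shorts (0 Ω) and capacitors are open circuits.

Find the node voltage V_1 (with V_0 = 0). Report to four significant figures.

Apply KCL at each of the 4 non-ground nodes and solve the resulting linear system.
Node n1: branches {R3, R4, R6, I4, R7, V1} → V_1 = 41.24
Node n2: branches {R1, L1, I1, R2, I2, R5, C2, R8, R9} → V_2 = 47.76
Node n3: branches {R2, C1, I3, I4, R8} → V_3 = 47.66
Node n4: branches {L1, I1, R3, R4, R7, V1} → V_4 = 47.76
Source currents: i(L1)=0.5920, i(V1)=0.01397

41.24 V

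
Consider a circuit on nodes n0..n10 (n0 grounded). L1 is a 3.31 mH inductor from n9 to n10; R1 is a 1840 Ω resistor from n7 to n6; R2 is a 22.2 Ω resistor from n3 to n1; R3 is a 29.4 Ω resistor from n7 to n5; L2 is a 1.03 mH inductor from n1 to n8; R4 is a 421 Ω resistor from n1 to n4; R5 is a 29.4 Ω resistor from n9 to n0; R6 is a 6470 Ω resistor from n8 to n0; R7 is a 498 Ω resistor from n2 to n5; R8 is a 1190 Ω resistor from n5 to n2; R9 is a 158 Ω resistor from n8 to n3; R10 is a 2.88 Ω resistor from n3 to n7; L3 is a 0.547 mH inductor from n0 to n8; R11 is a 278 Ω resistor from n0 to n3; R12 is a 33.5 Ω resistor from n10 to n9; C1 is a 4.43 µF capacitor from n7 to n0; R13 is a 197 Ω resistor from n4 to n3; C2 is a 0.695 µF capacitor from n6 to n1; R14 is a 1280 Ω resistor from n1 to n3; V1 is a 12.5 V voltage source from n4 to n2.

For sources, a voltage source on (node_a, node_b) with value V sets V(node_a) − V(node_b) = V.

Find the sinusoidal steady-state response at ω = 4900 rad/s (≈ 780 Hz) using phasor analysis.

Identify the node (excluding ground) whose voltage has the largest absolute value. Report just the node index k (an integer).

2

Element admittances at ω=4900 rad/s:
  Y(L1) = 0.000-0.06166j S between n9,n10
  Y(R1) = 0.0005435+0.000j S between n7,n6
  Y(R2) = 0.04505+0.000j S between n3,n1
  Y(R3) = 0.03401+0.000j S between n7,n5
  Y(L2) = 0.000-0.1981j S between n1,n8
  Y(R4) = 0.002375+0.000j S between n1,n4
  Y(R5) = 0.03401+0.000j S between n9,n0
  Y(R6) = 0.0001546+0.000j S between n8,n0
  Y(R7) = 0.002008+0.000j S between n2,n5
  Y(R8) = 0.0008403+0.000j S between n5,n2
  Y(R9) = 0.006329+0.000j S between n8,n3
  Y(R10) = 0.3472+0.000j S between n3,n7
  Y(L3) = 0.000-0.3731j S between n0,n8
  Y(R11) = 0.003597+0.000j S between n0,n3
  Y(R12) = 0.02985+0.000j S between n10,n9
  Y(C1) = 0.000+0.02171j S between n7,n0
  Y(R13) = 0.005076+0.000j S between n4,n3
  Y(C2) = 0.000+0.003406j S between n6,n1
  Y(R14) = 0.0007813+0.000j S between n1,n3
  V1: constraint V(n4)−V(n2) = 12.5
Assemble and solve the 11×11 MNA system:
  V(n1)=-0.02522+0.02318j  V(n2)=-9.353+0.07505j  V(n3)=-0.1171+0.08729j  V(n4)=3.147+0.07505j  V(n5)=-0.8889+0.09650j  V(n6)=-0.01738+0.04916j  V(n7)=-0.1802+0.09830j  V(n8)=-0.009638+0.006853j  V(n9)=0.000+0.000j  V(n10)=0.000+0.000j
  i(V1)=-0.02411-6.110e-05j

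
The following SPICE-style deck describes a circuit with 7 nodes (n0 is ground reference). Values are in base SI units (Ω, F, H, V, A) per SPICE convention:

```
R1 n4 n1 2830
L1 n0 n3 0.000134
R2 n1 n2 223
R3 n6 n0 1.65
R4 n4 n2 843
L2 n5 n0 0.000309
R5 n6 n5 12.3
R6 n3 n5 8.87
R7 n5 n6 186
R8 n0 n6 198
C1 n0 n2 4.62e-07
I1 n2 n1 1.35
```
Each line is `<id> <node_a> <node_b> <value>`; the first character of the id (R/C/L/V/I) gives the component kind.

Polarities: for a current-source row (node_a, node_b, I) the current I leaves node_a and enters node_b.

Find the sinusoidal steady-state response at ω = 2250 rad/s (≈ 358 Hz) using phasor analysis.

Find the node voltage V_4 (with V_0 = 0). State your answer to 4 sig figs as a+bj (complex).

Element admittances at ω=2250 rad/s:
  Y(R1) = 0.0003534+0.000j S between n4,n1
  Y(L1) = 0.000-3.317j S between n0,n3
  Y(R2) = 0.004484+0.000j S between n1,n2
  Y(R3) = 0.6061+0.000j S between n6,n0
  Y(R4) = 0.001186+0.000j S between n4,n2
  Y(L2) = 0.000-1.438j S between n5,n0
  Y(R5) = 0.08130+0.000j S between n6,n5
  Y(R6) = 0.1127+0.000j S between n3,n5
  Y(R7) = 0.005376+0.000j S between n5,n6
  Y(R8) = 0.005051+0.000j S between n0,n6
  Y(C1) = 0.000+0.001040j S between n0,n2
  I1: injects 1.35 A into n1 (from n2)
Assemble and solve the 6×6 MNA system:
  V(n1)=283.8+0.000j  V(n2)=0.000+0.000j  V(n3)=0.000+0.000j  V(n4)=65.14+0.000j  V(n5)=0.000+0.000j  V(n6)=0.000+0.000j

65.14+0.000j V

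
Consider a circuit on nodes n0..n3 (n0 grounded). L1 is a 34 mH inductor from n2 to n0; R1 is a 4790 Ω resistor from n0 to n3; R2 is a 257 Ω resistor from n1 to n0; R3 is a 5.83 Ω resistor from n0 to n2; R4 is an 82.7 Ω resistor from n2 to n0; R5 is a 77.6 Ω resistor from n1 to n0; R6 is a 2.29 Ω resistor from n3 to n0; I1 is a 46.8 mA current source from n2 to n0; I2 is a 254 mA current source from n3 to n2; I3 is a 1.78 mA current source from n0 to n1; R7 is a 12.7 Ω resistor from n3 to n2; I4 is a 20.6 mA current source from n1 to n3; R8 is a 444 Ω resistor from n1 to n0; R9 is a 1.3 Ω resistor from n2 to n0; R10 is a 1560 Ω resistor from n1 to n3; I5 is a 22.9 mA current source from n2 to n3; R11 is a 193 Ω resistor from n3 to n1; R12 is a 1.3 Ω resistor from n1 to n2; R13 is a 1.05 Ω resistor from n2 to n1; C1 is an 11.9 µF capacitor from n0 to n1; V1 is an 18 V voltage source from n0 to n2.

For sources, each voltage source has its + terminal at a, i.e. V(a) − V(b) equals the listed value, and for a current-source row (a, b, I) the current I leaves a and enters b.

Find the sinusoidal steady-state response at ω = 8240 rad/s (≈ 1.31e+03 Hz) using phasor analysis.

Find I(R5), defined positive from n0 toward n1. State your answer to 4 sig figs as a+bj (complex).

Element admittances at ω=8240 rad/s:
  Y(L1) = 0.000-0.003569j S between n2,n0
  Y(R1) = 0.0002088+0.000j S between n0,n3
  Y(R2) = 0.003891+0.000j S between n1,n0
  Y(R3) = 0.1715+0.000j S between n0,n2
  Y(R4) = 0.01209+0.000j S between n2,n0
  Y(R5) = 0.01289+0.000j S between n1,n0
  Y(R6) = 0.4367+0.000j S between n3,n0
  I1: injects 0.0468 A into n0 (from n2)
  I2: injects 0.254 A into n2 (from n3)
  I3: injects 0.00178 A into n1 (from n0)
  Y(R7) = 0.07874+0.000j S between n3,n2
  I4: injects 0.0206 A into n3 (from n1)
  Y(R8) = 0.002252+0.000j S between n1,n0
  Y(R9) = 0.7692+0.000j S between n2,n0
  Y(R10) = 0.0006410+0.000j S between n1,n3
  I5: injects 0.0229 A into n3 (from n2)
  Y(R11) = 0.005181+0.000j S between n3,n1
  Y(R12) = 0.7692+0.000j S between n1,n2
  Y(R13) = 0.9524+0.000j S between n2,n1
  Y(C1) = 0.000+0.09806j S between n0,n1
  V1: constraint V(n0)−V(n2) = 18
Assemble and solve the 4×4 MNA system:
  V(n1)=-17.71+0.9944j  V(n2)=-18.00+0.000j  V(n3)=-3.319+0.01110j
  i(V1)=-18.99-1.649j

0.2282-0.01281j A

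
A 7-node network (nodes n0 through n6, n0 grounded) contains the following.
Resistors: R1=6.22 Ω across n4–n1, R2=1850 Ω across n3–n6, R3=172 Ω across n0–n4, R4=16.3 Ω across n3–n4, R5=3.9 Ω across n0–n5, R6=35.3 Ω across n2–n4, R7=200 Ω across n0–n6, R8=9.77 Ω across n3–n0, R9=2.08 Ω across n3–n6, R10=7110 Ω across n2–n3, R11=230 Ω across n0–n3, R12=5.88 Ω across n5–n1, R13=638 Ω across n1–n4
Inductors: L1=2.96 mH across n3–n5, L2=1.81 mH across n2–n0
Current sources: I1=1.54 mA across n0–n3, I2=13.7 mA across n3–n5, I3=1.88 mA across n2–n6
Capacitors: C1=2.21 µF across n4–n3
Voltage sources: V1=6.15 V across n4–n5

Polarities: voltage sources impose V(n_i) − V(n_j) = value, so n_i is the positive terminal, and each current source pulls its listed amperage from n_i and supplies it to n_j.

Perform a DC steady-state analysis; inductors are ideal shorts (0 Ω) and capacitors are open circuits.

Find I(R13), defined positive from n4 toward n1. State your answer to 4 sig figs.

0.004932 A

MNA unknowns: 6 node voltages V₁..V_6 plus 3 source currents (L1, L2, V1)
R1: Y=0.1608 on G[4,1]
R2: Y=0.0005405 on G[3,6]
L1: row V3−V5=0, i_L1 at 3,5
R3: Y=0.005814 on G[0,4]
R4: Y=0.06135 on G[3,4]
R5: Y=0.2564 on G[0,5]
I1: z[0]−=0.00154, z[3]+=0.00154
I2: z[3]−=0.0137, z[5]+=0.0137
R6: Y=0.02833 on G[2,4]
R7: Y=0.005000 on G[0,6]
I3: z[2]−=0.00188, z[6]+=0.00188
R8: Y=0.1024 on G[3,0]
R9: Y=0.4808 on G[3,6]
R10: Y=0.0001406 on G[2,3]
C1: Y=0.000 on G[4,3]
R11: Y=0.004348 on G[0,3]
R12: Y=0.1701 on G[5,1]
R13: Y=0.001567 on G[1,4]
L2: row V2−V0=0, i_L2 at 2,0
V1: row V4−V5=6.15, i_V1 at 4,5
solve → V1=2.490, V2=0.000, V3=-0.5134, V4=5.637, V5=-0.5134, V6=-0.5043
aux → i_L1=0.4244, i_L2=0.1577, i_V1=-1.081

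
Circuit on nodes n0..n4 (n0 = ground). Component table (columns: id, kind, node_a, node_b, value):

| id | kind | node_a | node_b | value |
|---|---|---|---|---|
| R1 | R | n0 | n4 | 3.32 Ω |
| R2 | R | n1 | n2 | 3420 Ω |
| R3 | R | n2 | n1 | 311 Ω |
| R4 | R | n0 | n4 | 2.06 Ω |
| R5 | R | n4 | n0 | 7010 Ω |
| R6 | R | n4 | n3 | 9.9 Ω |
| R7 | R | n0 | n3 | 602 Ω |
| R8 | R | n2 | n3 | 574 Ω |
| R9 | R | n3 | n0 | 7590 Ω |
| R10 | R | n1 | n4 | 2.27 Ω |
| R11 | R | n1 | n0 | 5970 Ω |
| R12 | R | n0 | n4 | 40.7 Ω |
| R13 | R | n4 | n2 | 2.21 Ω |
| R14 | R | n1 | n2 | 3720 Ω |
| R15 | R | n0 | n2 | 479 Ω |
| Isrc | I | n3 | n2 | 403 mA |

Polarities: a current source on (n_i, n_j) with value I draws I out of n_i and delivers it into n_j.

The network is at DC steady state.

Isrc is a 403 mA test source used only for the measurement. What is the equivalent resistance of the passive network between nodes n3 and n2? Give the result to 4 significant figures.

R_eq = 11.67 Ω

MNA unknowns: 4 node voltages V₁..V_4
R1: Y=0.3012 on G[0,4]
R2: Y=0.0002924 on G[1,2]
R3: Y=0.003215 on G[2,1]
R4: Y=0.4854 on G[0,4]
R5: Y=0.0001427 on G[4,0]
R6: Y=0.1010 on G[4,3]
R7: Y=0.001661 on G[0,3]
R8: Y=0.001742 on G[2,3]
R9: Y=0.0001318 on G[3,0]
R10: Y=0.4405 on G[1,4]
R11: Y=0.0001675 on G[1,0]
R12: Y=0.02457 on G[0,4]
R13: Y=0.4525 on G[4,2]
R14: Y=0.0002688 on G[1,2]
R15: Y=0.002088 on G[0,2]
Isrc: z[3]−=0.403, z[2]+=0.403
solve → V1=0.01355, V2=0.8676, V3=-3.834, V4=0.006238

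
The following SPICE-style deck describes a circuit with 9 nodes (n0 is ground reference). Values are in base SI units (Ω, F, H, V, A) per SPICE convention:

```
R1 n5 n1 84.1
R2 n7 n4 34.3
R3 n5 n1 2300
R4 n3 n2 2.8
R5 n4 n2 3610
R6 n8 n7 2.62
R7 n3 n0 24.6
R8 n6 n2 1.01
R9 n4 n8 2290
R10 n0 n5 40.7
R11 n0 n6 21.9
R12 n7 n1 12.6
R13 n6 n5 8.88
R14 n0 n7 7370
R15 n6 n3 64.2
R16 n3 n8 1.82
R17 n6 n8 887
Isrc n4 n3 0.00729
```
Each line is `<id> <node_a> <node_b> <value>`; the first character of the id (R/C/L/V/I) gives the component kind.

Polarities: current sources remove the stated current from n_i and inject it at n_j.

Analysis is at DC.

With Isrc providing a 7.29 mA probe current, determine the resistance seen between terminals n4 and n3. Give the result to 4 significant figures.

R_eq = 37.58 Ω

Element admittances at DC:
  Y(R1) = 0.01189 S between n5,n1
  Y(R2) = 0.02915 S between n7,n4
  Y(R3) = 0.0004348 S between n5,n1
  Y(R4) = 0.3571 S between n3,n2
  Y(R5) = 0.0002770 S between n4,n2
  Y(R6) = 0.3817 S between n8,n7
  Y(R7) = 0.04065 S between n3,n0
  Y(R8) = 0.9901 S between n6,n2
  Y(R9) = 0.0004367 S between n4,n8
  Y(R10) = 0.02457 S between n0,n5
  Y(R11) = 0.04566 S between n0,n6
  Y(R12) = 0.07937 S between n7,n1
  Y(R13) = 0.1126 S between n6,n5
  Y(R14) = 0.0001357 S between n0,n7
  Y(R15) = 0.01558 S between n6,n3
  Y(R16) = 0.5495 S between n3,n8
  Y(R17) = 0.001127 S between n6,n8
  Isrc: injects 0.00729 A into n3 (from n4)
Assemble and solve the 8×8 MNA system:
  V(n1)=-0.02554  V(n2)=0.0003371  V(n3)=0.001219  V(n4)=-0.2727  V(n5)=-0.002033  V(n6)=9.528e-05  V(n7)=-0.02919  V(n8)=-0.01135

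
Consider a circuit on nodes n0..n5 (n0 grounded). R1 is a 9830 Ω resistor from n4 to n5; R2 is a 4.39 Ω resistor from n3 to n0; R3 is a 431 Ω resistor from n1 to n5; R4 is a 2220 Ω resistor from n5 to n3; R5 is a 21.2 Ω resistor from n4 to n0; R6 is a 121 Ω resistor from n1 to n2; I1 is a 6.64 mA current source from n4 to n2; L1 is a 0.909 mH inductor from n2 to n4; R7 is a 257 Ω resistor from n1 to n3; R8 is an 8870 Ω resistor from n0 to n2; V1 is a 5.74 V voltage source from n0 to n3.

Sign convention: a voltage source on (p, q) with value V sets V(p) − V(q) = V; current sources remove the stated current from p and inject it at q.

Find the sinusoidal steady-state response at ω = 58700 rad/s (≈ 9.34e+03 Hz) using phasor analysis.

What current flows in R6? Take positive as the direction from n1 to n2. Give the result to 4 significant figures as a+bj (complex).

MNA unknowns: 5 node voltages V₁..V_5 plus 1 source current (V1)
R1: Y=0.0001017+0.000j on G[4,5]
R2: Y=0.2278+0.000j on G[3,0]
R3: Y=0.002320+0.000j on G[1,5]
R4: Y=0.0004505+0.000j on G[5,3]
R5: Y=0.04717+0.000j on G[4,0]
R6: Y=0.008264+0.000j on G[1,2]
I1: z[4]−=0.00664, z[2]+=0.00664
L1: Y=0.000-0.01874j on G[2,4]
R7: Y=0.003891+0.000j on G[1,3]
R8: Y=0.0001127+0.000j on G[0,2]
V1: row V0−V3=5.74, i_V1 at 0,3
solve → V1=-2.194-0.2719j, V2=-0.3863-0.4148j, V3=-5.740+0.000j, V4=-0.3208+0.02551j, V5=-2.683-0.2187j
aux → i_V1=-1.323+0.001156j

-0.01494+0.001181j A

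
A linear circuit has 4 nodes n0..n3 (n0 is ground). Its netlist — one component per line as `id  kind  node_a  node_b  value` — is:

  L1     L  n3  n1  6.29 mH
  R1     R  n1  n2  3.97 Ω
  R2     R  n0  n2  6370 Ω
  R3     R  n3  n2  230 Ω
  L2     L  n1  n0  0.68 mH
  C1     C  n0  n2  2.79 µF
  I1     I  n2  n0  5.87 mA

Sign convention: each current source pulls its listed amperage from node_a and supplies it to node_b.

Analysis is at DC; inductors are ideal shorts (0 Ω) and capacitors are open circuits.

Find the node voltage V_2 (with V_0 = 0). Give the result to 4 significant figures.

-0.02289 V

Apply KCL at each of the 3 non-ground nodes and solve the resulting linear system.
Node n1: branches {L1, R1, L2} → V_1 = 0.000
Node n2: branches {R1, R2, R3, C1, I1} → V_2 = -0.02289
Node n3: branches {L1, R3} → V_3 = 0.000
Source currents: i(L1)=-9.954e-05, i(L2)=-0.005866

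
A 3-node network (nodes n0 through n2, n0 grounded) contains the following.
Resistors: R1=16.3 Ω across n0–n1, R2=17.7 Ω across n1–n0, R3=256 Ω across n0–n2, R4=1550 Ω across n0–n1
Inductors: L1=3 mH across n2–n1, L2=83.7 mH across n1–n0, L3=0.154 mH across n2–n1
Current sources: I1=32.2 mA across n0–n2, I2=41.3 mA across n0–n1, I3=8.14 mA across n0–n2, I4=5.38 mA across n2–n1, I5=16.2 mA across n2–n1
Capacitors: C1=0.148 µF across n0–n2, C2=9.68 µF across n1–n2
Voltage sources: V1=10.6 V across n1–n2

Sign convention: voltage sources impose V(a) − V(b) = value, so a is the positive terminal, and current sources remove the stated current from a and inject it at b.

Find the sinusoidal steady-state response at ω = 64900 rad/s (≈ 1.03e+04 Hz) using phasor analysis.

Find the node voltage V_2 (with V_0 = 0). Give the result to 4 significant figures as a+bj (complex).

MNA unknowns: 2 node voltages V₁..V_2 plus 1 source current (V1)
R1: Y=0.06135+0.000j on G[0,1]
R2: Y=0.05650+0.000j on G[1,0]
R3: Y=0.003906+0.000j on G[0,2]
L1: Y=0.000-0.005136j on G[2,1]
I1: z[0]−=0.0322, z[2]+=0.0322
I2: z[0]−=0.0413, z[1]+=0.0413
L2: Y=0.000-0.0001841j on G[1,0]
I3: z[0]−=0.00814, z[2]+=0.00814
I4: z[2]−=0.00538, z[1]+=0.00538
L3: Y=0.000-0.1001j on G[2,1]
I5: z[2]−=0.0162, z[1]+=0.0162
C1: Y=0.000+0.009605j on G[0,2]
R4: Y=0.0006452+0.000j on G[0,1]
C2: Y=0.000+0.6282j on G[1,2]
V1: row V1−V2=10.6, i_V1 at 1,2
solve → V1=1.063+0.7500j, V2=-9.537+0.7500j
aux → i_V1=-0.06322-5.633j

-9.537+0.7500j V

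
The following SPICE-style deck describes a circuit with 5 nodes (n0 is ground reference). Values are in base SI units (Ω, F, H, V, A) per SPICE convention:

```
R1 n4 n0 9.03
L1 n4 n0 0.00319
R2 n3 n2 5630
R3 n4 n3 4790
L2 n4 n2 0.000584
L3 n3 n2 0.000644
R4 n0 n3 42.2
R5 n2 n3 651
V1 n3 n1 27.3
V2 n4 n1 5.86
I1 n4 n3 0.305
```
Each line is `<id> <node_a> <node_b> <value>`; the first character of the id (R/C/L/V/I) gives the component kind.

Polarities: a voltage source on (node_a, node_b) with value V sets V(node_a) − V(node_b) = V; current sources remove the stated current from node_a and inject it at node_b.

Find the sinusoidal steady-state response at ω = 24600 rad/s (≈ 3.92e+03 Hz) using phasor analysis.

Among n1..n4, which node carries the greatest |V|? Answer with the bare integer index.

3

Element admittances at ω=24600 rad/s:
  Y(R1) = 0.1107+0.000j S between n4,n0
  Y(L1) = 0.000-0.01274j S between n4,n0
  Y(R2) = 0.0001776+0.000j S between n3,n2
  Y(R3) = 0.0002088+0.000j S between n4,n3
  Y(L2) = 0.000-0.06961j S between n4,n2
  Y(L3) = 0.000-0.06312j S between n3,n2
  Y(R4) = 0.02370+0.000j S between n0,n3
  Y(R5) = 0.001536+0.000j S between n2,n3
  V1: constraint V(n3)−V(n1) = 27.3
  V2: constraint V(n4)−V(n1) = 5.86
  I1: injects 0.305 A into n3 (from n4)
Assemble and solve the 6×6 MNA system:
  V(n1)=-9.605-0.3550j  V(n2)=6.453-0.2099j  V(n3)=17.69-0.3550j  V(n4)=-3.745-0.3550j
  i(V1)=-0.1289+0.7183j  i(V2)=0.1289-0.7183j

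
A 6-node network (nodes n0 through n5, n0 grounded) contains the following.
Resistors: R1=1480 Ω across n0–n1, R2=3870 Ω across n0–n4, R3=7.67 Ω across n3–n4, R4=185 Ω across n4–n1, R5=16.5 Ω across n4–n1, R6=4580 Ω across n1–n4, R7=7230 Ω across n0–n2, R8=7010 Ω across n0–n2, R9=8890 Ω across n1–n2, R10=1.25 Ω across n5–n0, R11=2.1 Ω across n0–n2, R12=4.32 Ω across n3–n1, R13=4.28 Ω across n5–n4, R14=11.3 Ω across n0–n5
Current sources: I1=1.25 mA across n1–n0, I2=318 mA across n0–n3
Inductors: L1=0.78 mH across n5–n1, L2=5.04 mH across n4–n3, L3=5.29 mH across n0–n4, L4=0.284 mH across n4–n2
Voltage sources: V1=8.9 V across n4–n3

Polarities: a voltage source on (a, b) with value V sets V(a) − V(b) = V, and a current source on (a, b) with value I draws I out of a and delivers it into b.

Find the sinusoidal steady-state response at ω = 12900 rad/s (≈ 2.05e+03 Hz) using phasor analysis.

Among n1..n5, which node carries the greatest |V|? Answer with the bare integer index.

3

Apply KCL at each of the 5 non-ground nodes and solve the resulting linear system.
Node n1: branches {R1, R4, R5, R6, I1, R9, L1, R12} → V_1 = -4.603-1.636j
Node n2: branches {R7, R8, R9, R11, L4} → V_2 = 0.3790-0.7142j
Node n3: branches {R3, I2, L2, R12, V1} → V_3 = -7.275-0.05063j
Node n4: branches {R2, R3, R4, R5, R6, L2, L3, R13, L4, V1} → V_4 = 1.625-0.05063j
Node n5: branches {R10, L1, R13, R14} → V_5 = 0.1571+0.4111j
Source currents: i(V1)=-2.097+0.5038j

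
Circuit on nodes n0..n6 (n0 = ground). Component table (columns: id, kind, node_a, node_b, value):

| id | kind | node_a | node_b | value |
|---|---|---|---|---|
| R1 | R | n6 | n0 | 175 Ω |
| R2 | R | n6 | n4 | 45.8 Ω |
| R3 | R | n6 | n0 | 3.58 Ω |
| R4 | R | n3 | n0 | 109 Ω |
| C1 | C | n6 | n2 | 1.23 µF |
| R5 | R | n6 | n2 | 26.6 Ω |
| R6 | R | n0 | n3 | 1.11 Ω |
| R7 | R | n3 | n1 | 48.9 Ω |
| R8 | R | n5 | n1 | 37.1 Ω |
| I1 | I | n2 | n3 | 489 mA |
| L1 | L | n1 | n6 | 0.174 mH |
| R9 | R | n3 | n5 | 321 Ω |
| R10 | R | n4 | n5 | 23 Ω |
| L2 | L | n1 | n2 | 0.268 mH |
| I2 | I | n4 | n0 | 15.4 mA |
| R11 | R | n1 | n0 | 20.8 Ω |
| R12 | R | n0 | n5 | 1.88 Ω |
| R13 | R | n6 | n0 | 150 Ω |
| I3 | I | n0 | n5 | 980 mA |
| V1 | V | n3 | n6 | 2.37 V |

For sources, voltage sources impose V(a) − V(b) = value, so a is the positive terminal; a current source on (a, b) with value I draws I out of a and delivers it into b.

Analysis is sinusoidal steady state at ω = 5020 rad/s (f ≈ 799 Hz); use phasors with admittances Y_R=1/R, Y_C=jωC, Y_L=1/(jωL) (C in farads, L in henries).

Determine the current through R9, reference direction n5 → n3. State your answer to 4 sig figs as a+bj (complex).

Element admittances at ω=5020 rad/s:
  Y(R1) = 0.005714+0.000j S between n6,n0
  Y(R2) = 0.02183+0.000j S between n6,n4
  Y(R3) = 0.2793+0.000j S between n6,n0
  Y(R4) = 0.009174+0.000j S between n3,n0
  Y(C1) = 0.000+0.006175j S between n6,n2
  Y(R5) = 0.03759+0.000j S between n6,n2
  Y(R6) = 0.9009+0.000j S between n0,n3
  Y(R7) = 0.02045+0.000j S between n3,n1
  Y(R8) = 0.02695+0.000j S between n5,n1
  I1: injects 0.489 A into n3 (from n2)
  Y(L1) = 0.000-1.145j S between n1,n6
  Y(R9) = 0.003115+0.000j S between n3,n5
  Y(R10) = 0.04348+0.000j S between n4,n5
  Y(L2) = 0.000-0.7433j S between n1,n2
  I2: injects 0.0154 A into n0 (from n4)
  Y(R11) = 0.04808+0.000j S between n1,n0
  Y(R12) = 0.5319+0.000j S between n0,n5
  Y(R13) = 0.006667+0.000j S between n6,n0
  I3: injects 0.98 A into n5 (from n0)
  V1: constraint V(n3)−V(n6) = 2.37
Assemble and solve the 7×7 MNA system:
  V(n1)=-1.668-0.2259j  V(n2)=-1.714-0.8864j  V(n3)=0.7509+0.01353j  V(n4)=0.2663-0.002233j  V(n5)=1.567-0.01015j  V(n6)=-1.619+0.01353j
  i(V1)=-0.2413-0.01728j

0.002543-7.376e-05j A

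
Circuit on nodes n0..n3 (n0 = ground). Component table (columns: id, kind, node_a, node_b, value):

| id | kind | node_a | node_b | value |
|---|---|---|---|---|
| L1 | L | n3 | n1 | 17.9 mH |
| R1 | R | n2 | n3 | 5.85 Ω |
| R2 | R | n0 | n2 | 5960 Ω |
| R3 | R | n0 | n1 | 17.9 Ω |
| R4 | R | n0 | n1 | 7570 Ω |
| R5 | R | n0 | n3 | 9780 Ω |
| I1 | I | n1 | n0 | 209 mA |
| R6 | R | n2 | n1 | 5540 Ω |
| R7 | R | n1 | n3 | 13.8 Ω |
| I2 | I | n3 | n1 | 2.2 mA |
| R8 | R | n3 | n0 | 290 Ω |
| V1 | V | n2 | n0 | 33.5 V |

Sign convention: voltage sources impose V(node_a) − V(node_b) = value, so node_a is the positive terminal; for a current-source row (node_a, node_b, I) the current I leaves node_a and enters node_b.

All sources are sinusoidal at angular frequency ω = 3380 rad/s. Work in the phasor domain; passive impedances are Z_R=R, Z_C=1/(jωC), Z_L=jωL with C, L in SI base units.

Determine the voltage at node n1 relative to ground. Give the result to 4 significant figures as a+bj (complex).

13.98-1.433j V

Apply KCL at each of the 3 non-ground nodes and solve the resulting linear system.
Node n1: branches {L1, R3, R4, I1, R6, R7, I2} → V_1 = 13.98-1.433j
Node n2: branches {R1, R2, R6, V1} → V_2 = 33.50+0.000j
Node n3: branches {L1, R1, R5, R7, I2, R8} → V_3 = 27.15+0.4614j
Source currents: i(V1)=-1.094+0.07861j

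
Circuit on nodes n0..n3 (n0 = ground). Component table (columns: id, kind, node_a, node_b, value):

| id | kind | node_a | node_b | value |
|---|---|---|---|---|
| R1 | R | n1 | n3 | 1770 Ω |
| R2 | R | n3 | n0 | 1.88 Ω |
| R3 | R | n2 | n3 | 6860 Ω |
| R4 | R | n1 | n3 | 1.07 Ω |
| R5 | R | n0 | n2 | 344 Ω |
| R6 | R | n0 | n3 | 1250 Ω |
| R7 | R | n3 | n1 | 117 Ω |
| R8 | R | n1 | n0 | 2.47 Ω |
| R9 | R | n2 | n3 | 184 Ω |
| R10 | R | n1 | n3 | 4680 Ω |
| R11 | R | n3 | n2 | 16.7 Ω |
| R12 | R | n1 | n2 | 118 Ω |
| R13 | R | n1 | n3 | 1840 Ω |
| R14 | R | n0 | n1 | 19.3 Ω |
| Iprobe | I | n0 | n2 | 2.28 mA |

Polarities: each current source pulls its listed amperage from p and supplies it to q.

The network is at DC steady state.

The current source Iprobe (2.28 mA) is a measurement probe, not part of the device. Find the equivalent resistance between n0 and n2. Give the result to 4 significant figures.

MNA unknowns: 3 node voltages V₁..V_3
R1: Y=0.0005650 on G[1,3]
R2: Y=0.5319 on G[3,0]
R3: Y=0.0001458 on G[2,3]
R4: Y=0.9346 on G[1,3]
R5: Y=0.002907 on G[0,2]
R6: Y=0.0008000 on G[0,3]
R7: Y=0.008547 on G[3,1]
R8: Y=0.4049 on G[1,0]
R9: Y=0.005435 on G[2,3]
R10: Y=0.0002137 on G[1,3]
R11: Y=0.05988 on G[3,2]
R12: Y=0.008475 on G[1,2]
R13: Y=0.0005435 on G[1,3]
R14: Y=0.05181 on G[0,1]
Iprobe: z[0]−=0.00228, z[2]+=0.00228
solve → V1=0.001869, V2=0.03201, V3=0.002503

R_eq = 14.04 Ω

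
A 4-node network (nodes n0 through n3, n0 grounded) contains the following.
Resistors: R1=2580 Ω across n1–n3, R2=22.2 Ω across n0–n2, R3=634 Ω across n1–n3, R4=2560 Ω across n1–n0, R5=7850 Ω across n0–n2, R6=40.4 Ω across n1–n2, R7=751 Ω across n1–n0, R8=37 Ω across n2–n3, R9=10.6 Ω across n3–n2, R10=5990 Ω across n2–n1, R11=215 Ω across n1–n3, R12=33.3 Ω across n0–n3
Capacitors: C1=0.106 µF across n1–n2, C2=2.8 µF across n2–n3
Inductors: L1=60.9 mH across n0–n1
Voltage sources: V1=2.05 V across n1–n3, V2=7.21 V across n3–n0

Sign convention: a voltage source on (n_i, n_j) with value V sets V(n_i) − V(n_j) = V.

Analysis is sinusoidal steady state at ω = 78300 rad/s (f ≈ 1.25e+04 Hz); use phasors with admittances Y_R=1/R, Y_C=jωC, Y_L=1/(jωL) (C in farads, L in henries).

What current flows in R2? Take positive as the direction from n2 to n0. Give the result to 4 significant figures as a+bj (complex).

MNA unknowns: 3 node voltages V₁..V_3 plus 2 source currents (V1, V2)
R1: Y=0.0003876+0.000j on G[1,3]
R2: Y=0.04505+0.000j on G[0,2]
R3: Y=0.001577+0.000j on G[1,3]
C1: Y=0.000+0.008300j on G[1,2]
R4: Y=0.0003906+0.000j on G[1,0]
C2: Y=0.000+0.2192j on G[2,3]
R5: Y=0.0001274+0.000j on G[0,2]
R6: Y=0.02475+0.000j on G[1,2]
R7: Y=0.001332+0.000j on G[1,0]
R8: Y=0.02703+0.000j on G[2,3]
R9: Y=0.09434+0.000j on G[3,2]
L1: Y=0.000-0.0002097j on G[0,1]
R10: Y=0.0001669+0.000j on G[2,1]
R11: Y=0.004651+0.000j on G[1,3]
R12: Y=0.03003+0.000j on G[0,3]
V1: row V1−V3=2.05, i_V1 at 1,3
V2: row V3−V0=7.21, i_V2 at 3,0
solve → V1=9.260+0.000j, V2=6.659+0.7434j, V3=7.210+0.000j
aux → i_V1=-0.1005-0.001118j, i_V2=-0.5333-0.03164j

0.3000+0.03349j A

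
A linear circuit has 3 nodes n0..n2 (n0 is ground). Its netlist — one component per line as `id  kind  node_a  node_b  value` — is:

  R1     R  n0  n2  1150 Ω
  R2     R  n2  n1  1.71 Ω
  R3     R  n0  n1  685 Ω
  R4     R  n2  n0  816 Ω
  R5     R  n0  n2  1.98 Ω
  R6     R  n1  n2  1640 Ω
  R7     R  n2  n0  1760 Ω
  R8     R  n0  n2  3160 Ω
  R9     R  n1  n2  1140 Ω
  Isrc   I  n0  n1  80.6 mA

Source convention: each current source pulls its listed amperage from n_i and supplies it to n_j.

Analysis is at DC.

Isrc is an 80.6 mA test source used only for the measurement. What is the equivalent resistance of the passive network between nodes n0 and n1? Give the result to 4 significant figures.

R_eq = 3.654 Ω

Element admittances at DC:
  Y(R1) = 0.0008696 S between n0,n2
  Y(R2) = 0.5848 S between n2,n1
  Y(R3) = 0.001460 S between n0,n1
  Y(R4) = 0.001225 S between n2,n0
  Y(R5) = 0.5051 S between n0,n2
  Y(R6) = 0.0006098 S between n1,n2
  Y(R7) = 0.0005682 S between n2,n0
  Y(R8) = 0.0003165 S between n0,n2
  Y(R9) = 0.0008772 S between n1,n2
  Isrc: injects 0.0806 A into n1 (from n0)
Assemble and solve the 2×2 MNA system:
  V(n1)=0.2945  V(n2)=0.1578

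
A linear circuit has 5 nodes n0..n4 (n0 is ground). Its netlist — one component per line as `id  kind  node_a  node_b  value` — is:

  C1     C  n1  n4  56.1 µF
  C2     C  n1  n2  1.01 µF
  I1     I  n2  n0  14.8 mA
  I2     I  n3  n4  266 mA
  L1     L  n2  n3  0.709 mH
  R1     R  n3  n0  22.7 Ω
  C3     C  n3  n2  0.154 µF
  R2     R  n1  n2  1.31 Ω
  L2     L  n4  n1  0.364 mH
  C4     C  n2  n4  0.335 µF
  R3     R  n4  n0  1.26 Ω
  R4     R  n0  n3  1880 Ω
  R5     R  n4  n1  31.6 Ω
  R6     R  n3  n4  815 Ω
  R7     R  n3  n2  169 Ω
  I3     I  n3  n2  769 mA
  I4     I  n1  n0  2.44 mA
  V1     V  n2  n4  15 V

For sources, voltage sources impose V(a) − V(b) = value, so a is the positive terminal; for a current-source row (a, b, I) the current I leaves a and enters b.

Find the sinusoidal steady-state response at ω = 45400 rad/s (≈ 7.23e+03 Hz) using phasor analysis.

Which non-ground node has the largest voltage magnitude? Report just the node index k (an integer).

Element admittances at ω=45400 rad/s:
  Y(C1) = 0.000+2.547j S between n1,n4
  Y(C2) = 0.000+0.04585j S between n1,n2
  I1: injects 0.0148 A into n0 (from n2)
  I2: injects 0.266 A into n4 (from n3)
  Y(L1) = 0.000-0.03107j S between n2,n3
  Y(R1) = 0.04405+0.000j S between n3,n0
  Y(C3) = 0.000+0.006992j S between n3,n2
  Y(R2) = 0.7634+0.000j S between n1,n2
  Y(L2) = 0.000-0.06051j S between n4,n1
  Y(C4) = 0.000+0.01521j S between n2,n4
  Y(R3) = 0.7937+0.000j S between n4,n0
  Y(R4) = 0.0005319+0.000j S between n0,n3
  Y(R5) = 0.03165+0.000j S between n4,n1
  Y(R6) = 0.001227+0.000j S between n3,n4
  Y(R7) = 0.005917+0.000j S between n3,n2
  I3: injects 0.769 A into n2 (from n3)
  I4: injects 0.00244 A into n0 (from n1)
  V1: constraint V(n2)−V(n4) = 15
Assemble and solve the 5×5 MNA system:
  V(n1)=2.188-3.322j  V(n2)=15.65+0.7158j  V(n3)=-11.94-12.74j  V(n4)=0.6490+0.7158j
  i(V1)=-9.823-3.343j

3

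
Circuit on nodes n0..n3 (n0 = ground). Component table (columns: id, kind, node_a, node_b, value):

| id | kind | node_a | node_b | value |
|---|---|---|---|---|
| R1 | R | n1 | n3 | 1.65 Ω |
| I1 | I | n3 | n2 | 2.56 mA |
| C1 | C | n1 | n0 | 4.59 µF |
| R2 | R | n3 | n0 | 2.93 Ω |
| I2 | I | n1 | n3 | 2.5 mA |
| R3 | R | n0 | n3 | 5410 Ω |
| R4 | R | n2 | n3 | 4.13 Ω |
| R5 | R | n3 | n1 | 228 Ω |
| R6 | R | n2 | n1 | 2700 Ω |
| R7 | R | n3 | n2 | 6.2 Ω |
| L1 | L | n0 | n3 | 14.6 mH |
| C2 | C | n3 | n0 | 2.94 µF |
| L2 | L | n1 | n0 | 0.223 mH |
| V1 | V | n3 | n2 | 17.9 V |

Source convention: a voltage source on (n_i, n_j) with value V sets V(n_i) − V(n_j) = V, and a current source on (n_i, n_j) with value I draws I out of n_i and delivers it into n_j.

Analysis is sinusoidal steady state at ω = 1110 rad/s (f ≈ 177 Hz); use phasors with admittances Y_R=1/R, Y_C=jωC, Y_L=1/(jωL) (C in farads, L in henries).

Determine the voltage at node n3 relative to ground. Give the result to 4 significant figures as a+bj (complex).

0.009498+6.667e-05j V

Element admittances at ω=1110 rad/s:
  Y(R1) = 0.6061+0.000j S between n1,n3
  I1: injects 0.00256 A into n2 (from n3)
  Y(C1) = 0.000+0.005095j S between n1,n0
  Y(R2) = 0.3413+0.000j S between n3,n0
  I2: injects 0.0025 A into n3 (from n1)
  Y(R3) = 0.0001848+0.000j S between n0,n3
  Y(R4) = 0.2421+0.000j S between n2,n3
  Y(R5) = 0.004386+0.000j S between n3,n1
  Y(R6) = 0.0003704+0.000j S between n2,n1
  Y(R7) = 0.1613+0.000j S between n3,n2
  Y(L1) = 0.000-0.06171j S between n0,n3
  Y(C2) = 0.000+0.003263j S between n3,n0
  Y(L2) = 0.000-4.040j S between n1,n0
  V1: constraint V(n3)−V(n2) = 17.9
Assemble and solve the 4×4 MNA system:
  V(n1)=-0.0001319-0.0008048j  V(n2)=-17.89+6.667e-05j  V(n3)=0.009498+6.667e-05j
  i(V1)=-7.230+3.228e-07j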